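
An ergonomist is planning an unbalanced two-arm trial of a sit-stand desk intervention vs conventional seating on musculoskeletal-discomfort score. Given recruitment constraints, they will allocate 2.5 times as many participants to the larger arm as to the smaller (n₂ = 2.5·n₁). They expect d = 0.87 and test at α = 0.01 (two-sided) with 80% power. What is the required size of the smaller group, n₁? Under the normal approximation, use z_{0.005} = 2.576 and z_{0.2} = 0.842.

n₁ = 22

With allocation ratio k = n₂/n₁ = 2.5, Var(x̄₁−x̄₂) = σ²(1/n₁ + 1/(k·n₁)) = σ²·(k+1)/(k·n₁).
So n₁ = (1 + 1/k)·((z_{α/2} + z_β)/d)² = 1.400 × (3.418/0.87)².
n₁ = 1.400 × 15.43 = 21.6.
Round up: n₁ = 22, giving n₂ = 2.5 × 22 = 55.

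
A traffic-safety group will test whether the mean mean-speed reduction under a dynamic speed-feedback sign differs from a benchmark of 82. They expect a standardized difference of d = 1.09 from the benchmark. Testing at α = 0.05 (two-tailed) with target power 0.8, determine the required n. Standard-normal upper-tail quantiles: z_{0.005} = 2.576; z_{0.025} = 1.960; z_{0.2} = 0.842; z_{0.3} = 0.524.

n = 7

For a one-sample test: n = ((z_{α/2} + z_β) / d)².
z_{α/2} + z_β = 1.960 + 0.842 = 2.802.
n = (2.802 / 1.09)² = 2.571² = 6.61.
Round up.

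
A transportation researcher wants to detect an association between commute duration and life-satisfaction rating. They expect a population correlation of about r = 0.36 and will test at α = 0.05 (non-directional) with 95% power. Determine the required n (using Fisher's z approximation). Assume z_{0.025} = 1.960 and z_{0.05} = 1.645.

n = 95

Fisher's z: C = ½·ln((1+r)/(1−r)) = ½·ln(2.1250) = 0.3769.
n = ((z_{α/2} + z_β)/C)² + 3.
(1.960 + 1.645) / 0.3769 = 3.605 / 0.3769 = 9.565.
n = 9.565² + 3 = 91.49 + 3 = 94.5.
Round up.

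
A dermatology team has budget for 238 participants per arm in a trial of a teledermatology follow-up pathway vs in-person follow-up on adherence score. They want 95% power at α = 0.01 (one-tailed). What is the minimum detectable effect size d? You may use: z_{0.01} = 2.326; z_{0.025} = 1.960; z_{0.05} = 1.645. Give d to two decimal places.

d_min ≈ 0.36

For two independent groups of n = 238 each: d_min = (z_{α} + z_β)·√(2/n).
z-sum = 2.326 + 1.645 = 3.971.
d_min = 3.971 × √(2/238) = 3.971 × 0.0917 = 0.364.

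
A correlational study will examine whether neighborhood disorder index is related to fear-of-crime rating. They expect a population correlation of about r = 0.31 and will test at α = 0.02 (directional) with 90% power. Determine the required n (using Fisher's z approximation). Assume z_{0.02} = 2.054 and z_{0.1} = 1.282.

n = 112

Fisher's z: C = ½·ln((1+r)/(1−r)) = ½·ln(1.8986) = 0.3205.
n = ((z_{α} + z_β)/C)² + 3.
(2.054 + 1.282) / 0.3205 = 3.336 / 0.3205 = 10.409.
n = 10.409² + 3 = 108.34 + 3 = 111.3.
Round up.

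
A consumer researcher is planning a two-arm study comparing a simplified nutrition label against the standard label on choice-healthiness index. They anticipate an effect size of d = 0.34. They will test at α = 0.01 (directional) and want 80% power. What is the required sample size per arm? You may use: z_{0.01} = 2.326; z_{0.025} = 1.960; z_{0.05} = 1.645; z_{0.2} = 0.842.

For two independent groups with equal n: n = 2·((z_{α} + z_β) / d)².
z_{α} + z_β = 2.326 + 0.842 = 3.168.
n = 2 × (3.168 / 0.34)² = 2 × 9.318² = 2 × 86.82 = 173.6.
Round up to the next whole participant.

n = 174 per group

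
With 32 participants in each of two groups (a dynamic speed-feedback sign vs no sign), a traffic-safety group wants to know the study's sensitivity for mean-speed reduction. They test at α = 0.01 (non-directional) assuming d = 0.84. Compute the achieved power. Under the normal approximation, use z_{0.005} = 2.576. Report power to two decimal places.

For two equal groups, power = Φ(d·√(n/2) − z_{α/2}).
d·√(n/2) = 0.84 × √(32/2) = 0.84 × 4.000 = 3.360.
z_β = 3.360 − 2.576 = 0.784.
Power = Φ(0.784) = 0.783.

power ≈ 0.78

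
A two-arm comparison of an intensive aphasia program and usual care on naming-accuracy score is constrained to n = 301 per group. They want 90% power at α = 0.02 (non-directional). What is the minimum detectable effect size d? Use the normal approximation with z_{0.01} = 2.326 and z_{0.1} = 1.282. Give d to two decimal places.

For two independent groups of n = 301 each: d_min = (z_{α/2} + z_β)·√(2/n).
z-sum = 2.326 + 1.282 = 3.608.
d_min = 3.608 × √(2/301) = 3.608 × 0.0815 = 0.294.

d_min ≈ 0.29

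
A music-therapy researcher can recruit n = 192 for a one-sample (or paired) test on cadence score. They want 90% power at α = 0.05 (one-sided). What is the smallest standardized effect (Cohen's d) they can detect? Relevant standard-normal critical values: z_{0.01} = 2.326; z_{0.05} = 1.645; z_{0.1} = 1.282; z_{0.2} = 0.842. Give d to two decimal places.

For a single sample (or paired design) of n = 192: d_min = (z_{α} + z_β)/√n.
z-sum = 1.645 + 1.282 = 2.927.
d_min = 2.927 / √192 = 2.927 / 13.856 = 0.211.

d_min ≈ 0.21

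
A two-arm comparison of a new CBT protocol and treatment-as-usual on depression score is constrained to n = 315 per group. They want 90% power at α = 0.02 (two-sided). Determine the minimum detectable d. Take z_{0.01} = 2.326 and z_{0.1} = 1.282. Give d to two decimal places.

d_min ≈ 0.29

For two independent groups of n = 315 each: d_min = (z_{α/2} + z_β)·√(2/n).
z-sum = 2.326 + 1.282 = 3.608.
d_min = 3.608 × √(2/315) = 3.608 × 0.0797 = 0.287.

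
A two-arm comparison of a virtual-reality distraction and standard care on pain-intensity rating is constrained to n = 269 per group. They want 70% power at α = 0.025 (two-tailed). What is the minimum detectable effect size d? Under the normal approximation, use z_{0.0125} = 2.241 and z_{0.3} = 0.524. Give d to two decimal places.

d_min ≈ 0.24

For two independent groups of n = 269 each: d_min = (z_{α/2} + z_β)·√(2/n).
z-sum = 2.241 + 0.524 = 2.765.
d_min = 2.765 × √(2/269) = 2.765 × 0.0862 = 0.238.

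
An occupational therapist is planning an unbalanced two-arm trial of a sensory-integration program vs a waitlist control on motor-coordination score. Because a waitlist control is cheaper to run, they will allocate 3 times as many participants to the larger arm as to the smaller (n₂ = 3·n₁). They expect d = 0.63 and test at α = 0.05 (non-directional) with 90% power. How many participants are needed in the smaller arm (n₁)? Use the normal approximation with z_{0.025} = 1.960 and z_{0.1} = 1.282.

With allocation ratio k = n₂/n₁ = 3, Var(x̄₁−x̄₂) = σ²(1/n₁ + 1/(k·n₁)) = σ²·(k+1)/(k·n₁).
So n₁ = (1 + 1/k)·((z_{α/2} + z_β)/d)² = 1.333 × (3.242/0.63)².
n₁ = 1.333 × 26.48 = 35.3.
Round up: n₁ = 36, giving n₂ = 3 × 36 = 108.

n₁ = 36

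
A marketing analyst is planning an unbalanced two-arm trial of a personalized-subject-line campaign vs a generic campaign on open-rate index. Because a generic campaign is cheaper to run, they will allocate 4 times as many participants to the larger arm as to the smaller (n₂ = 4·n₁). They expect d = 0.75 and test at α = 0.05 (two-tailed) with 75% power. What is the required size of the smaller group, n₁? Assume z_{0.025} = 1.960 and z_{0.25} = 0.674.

With allocation ratio k = n₂/n₁ = 4, Var(x̄₁−x̄₂) = σ²(1/n₁ + 1/(k·n₁)) = σ²·(k+1)/(k·n₁).
So n₁ = (1 + 1/k)·((z_{α/2} + z_β)/d)² = 1.250 × (2.634/0.75)².
n₁ = 1.250 × 12.33 = 15.4.
Round up: n₁ = 16, giving n₂ = 4 × 16 = 64.

n₁ = 16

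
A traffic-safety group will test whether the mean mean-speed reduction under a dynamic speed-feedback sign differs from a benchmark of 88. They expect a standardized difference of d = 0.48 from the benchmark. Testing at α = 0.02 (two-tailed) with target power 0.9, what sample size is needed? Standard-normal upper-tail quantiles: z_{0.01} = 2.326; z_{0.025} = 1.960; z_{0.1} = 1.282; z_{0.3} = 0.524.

For a one-sample test: n = ((z_{α/2} + z_β) / d)².
z_{α/2} + z_β = 2.326 + 1.282 = 3.608.
n = (3.608 / 0.48)² = 7.517² = 56.50.
Round up.

n = 57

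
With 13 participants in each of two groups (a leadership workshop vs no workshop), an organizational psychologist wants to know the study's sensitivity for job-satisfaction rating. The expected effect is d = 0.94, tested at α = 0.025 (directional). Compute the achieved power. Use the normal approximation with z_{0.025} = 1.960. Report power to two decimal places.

power ≈ 0.67

For two equal groups, power = Φ(d·√(n/2) − z_{α}).
d·√(n/2) = 0.94 × √(13/2) = 0.94 × 2.550 = 2.397.
z_β = 2.397 − 1.960 = 0.437.
Power = Φ(0.437) = 0.669.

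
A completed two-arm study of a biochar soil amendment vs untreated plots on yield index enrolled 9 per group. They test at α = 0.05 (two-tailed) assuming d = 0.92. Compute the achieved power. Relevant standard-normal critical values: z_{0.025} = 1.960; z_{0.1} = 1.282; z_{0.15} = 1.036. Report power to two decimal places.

power ≈ 0.50

For two equal groups, power = Φ(d·√(n/2) − z_{α/2}).
d·√(n/2) = 0.92 × √(9/2) = 0.92 × 2.121 = 1.952.
z_β = 1.952 − 1.960 = -0.008.
Power = Φ(-0.008) = 0.497.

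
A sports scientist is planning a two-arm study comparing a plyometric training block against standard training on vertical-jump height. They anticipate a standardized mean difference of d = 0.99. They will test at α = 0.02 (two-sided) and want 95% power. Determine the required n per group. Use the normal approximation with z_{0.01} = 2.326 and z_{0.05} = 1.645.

For two independent groups with equal n: n = 2·((z_{α/2} + z_β) / d)².
z_{α/2} + z_β = 2.326 + 1.645 = 3.971.
n = 2 × (3.971 / 0.99)² = 2 × 4.011² = 2 × 16.09 = 32.2.
Round up to the next whole participant.

n = 33 per group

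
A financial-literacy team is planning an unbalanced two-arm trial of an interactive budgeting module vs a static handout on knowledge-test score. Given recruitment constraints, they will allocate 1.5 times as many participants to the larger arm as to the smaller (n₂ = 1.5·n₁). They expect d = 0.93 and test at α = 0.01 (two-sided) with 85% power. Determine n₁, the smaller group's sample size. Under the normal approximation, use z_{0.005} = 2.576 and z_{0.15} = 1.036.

n₁ = 26

With allocation ratio k = n₂/n₁ = 1.5, Var(x̄₁−x̄₂) = σ²(1/n₁ + 1/(k·n₁)) = σ²·(k+1)/(k·n₁).
So n₁ = (1 + 1/k)·((z_{α/2} + z_β)/d)² = 1.667 × (3.612/0.93)².
n₁ = 1.667 × 15.08 = 25.1.
Round up: n₁ = 26, giving n₂ = 1.5 × 26 = 39.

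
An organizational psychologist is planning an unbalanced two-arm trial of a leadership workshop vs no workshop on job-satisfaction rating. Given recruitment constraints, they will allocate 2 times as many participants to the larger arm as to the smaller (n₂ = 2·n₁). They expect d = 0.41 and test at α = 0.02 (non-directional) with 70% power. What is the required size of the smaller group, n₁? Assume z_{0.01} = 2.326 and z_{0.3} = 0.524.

With allocation ratio k = n₂/n₁ = 2, Var(x̄₁−x̄₂) = σ²(1/n₁ + 1/(k·n₁)) = σ²·(k+1)/(k·n₁).
So n₁ = (1 + 1/k)·((z_{α/2} + z_β)/d)² = 1.500 × (2.850/0.41)².
n₁ = 1.500 × 48.32 = 72.5.
Round up: n₁ = 73, giving n₂ = 2 × 73 = 146.

n₁ = 73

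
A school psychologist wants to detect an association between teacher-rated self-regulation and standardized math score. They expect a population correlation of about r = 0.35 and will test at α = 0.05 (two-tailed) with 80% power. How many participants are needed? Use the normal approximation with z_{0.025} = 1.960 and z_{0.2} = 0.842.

n = 62

Fisher's z: C = ½·ln((1+r)/(1−r)) = ½·ln(2.0769) = 0.3654.
n = ((z_{α/2} + z_β)/C)² + 3.
(1.960 + 0.842) / 0.3654 = 2.802 / 0.3654 = 7.668.
n = 7.668² + 3 = 58.80 + 3 = 61.8.
Round up.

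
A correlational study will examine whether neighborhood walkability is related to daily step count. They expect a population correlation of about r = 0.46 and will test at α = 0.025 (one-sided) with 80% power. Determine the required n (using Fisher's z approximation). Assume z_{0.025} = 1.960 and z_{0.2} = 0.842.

Fisher's z: C = ½·ln((1+r)/(1−r)) = ½·ln(2.7037) = 0.4973.
n = ((z_{α} + z_β)/C)² + 3.
(1.960 + 0.842) / 0.4973 = 2.802 / 0.4973 = 5.634.
n = 5.634² + 3 = 31.75 + 3 = 34.7.
Round up.

n = 35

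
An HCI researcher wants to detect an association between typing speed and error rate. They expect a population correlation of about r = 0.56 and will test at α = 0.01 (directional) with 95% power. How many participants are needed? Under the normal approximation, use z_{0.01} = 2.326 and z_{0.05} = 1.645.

n = 43

Fisher's z: C = ½·ln((1+r)/(1−r)) = ½·ln(3.5455) = 0.6328.
n = ((z_{α} + z_β)/C)² + 3.
(2.326 + 1.645) / 0.6328 = 3.971 / 0.6328 = 6.275.
n = 6.275² + 3 = 39.38 + 3 = 42.4.
Round up.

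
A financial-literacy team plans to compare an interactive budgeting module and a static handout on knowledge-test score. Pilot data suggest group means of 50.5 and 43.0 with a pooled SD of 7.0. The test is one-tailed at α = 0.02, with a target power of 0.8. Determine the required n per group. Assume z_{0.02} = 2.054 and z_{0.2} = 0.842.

Cohen's d = |M₁ − M₂| / SD_pooled = |50.5 − 43.0| / 7.0 = 7.5 / 7.0 = 1.071.
For two independent groups with equal n: n = 2·((z_{α} + z_β) / d)².
z_{α} + z_β = 2.054 + 0.842 = 2.896.
n = 2 × (2.896 / 1.071)² = 2 × 2.704² = 2 × 7.31 = 14.6.
Round up to the next whole participant.

n = 15 per group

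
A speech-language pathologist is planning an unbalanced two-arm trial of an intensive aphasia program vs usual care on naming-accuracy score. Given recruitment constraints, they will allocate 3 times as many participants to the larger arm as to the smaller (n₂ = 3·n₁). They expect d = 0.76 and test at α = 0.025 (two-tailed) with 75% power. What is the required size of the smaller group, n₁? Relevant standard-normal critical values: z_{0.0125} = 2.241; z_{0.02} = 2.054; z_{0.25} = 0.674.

n₁ = 20

With allocation ratio k = n₂/n₁ = 3, Var(x̄₁−x̄₂) = σ²(1/n₁ + 1/(k·n₁)) = σ²·(k+1)/(k·n₁).
So n₁ = (1 + 1/k)·((z_{α/2} + z_β)/d)² = 1.333 × (2.915/0.76)².
n₁ = 1.333 × 14.71 = 19.6.
Round up: n₁ = 20, giving n₂ = 3 × 20 = 60.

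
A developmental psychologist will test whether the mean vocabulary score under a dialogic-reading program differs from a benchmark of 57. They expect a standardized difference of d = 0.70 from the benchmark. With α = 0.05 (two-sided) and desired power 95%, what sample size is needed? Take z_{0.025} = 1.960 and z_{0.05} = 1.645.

For a one-sample test: n = ((z_{α/2} + z_β) / d)².
z_{α/2} + z_β = 1.960 + 1.645 = 3.605.
n = (3.605 / 0.70)² = 5.150² = 26.52.
Round up.

n = 27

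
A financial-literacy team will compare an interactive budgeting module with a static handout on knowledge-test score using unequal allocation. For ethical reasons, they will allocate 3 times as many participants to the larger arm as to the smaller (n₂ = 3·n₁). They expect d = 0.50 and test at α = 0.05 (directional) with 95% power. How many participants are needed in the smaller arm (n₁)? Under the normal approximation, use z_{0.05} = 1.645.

With allocation ratio k = n₂/n₁ = 3, Var(x̄₁−x̄₂) = σ²(1/n₁ + 1/(k·n₁)) = σ²·(k+1)/(k·n₁).
So n₁ = (1 + 1/k)·((z_{α} + z_β)/d)² = 1.333 × (3.290/0.50)².
n₁ = 1.333 × 43.30 = 57.7.
Round up: n₁ = 58, giving n₂ = 3 × 58 = 174.

n₁ = 58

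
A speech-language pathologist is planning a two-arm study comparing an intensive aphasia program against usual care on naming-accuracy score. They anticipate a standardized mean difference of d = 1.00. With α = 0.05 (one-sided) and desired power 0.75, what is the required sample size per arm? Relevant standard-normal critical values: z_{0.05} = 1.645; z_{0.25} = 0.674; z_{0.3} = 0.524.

n = 11 per group

For two independent groups with equal n: n = 2·((z_{α} + z_β) / d)².
z_{α} + z_β = 1.645 + 0.674 = 2.319.
n = 2 × (2.319 / 1.00)² = 2 × 2.319² = 2 × 5.38 = 10.8.
Round up to the next whole participant.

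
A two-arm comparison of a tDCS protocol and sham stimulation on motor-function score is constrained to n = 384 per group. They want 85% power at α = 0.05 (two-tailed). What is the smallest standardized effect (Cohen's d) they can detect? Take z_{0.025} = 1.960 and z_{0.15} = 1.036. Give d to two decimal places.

For two independent groups of n = 384 each: d_min = (z_{α/2} + z_β)·√(2/n).
z-sum = 1.960 + 1.036 = 2.996.
d_min = 2.996 × √(2/384) = 2.996 × 0.0722 = 0.216.

d_min ≈ 0.22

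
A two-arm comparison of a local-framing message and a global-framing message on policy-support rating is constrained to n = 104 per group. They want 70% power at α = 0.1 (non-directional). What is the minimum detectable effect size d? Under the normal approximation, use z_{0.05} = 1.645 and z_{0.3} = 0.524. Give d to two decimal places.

For two independent groups of n = 104 each: d_min = (z_{α/2} + z_β)·√(2/n).
z-sum = 1.645 + 0.524 = 2.169.
d_min = 2.169 × √(2/104) = 2.169 × 0.1387 = 0.301.

d_min ≈ 0.30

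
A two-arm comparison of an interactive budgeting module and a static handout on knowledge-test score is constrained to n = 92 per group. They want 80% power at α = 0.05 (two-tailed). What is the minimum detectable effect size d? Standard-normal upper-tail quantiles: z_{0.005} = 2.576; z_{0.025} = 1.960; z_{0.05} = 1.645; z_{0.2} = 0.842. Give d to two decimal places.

d_min ≈ 0.41

For two independent groups of n = 92 each: d_min = (z_{α/2} + z_β)·√(2/n).
z-sum = 1.960 + 0.842 = 2.802.
d_min = 2.802 × √(2/92) = 2.802 × 0.1474 = 0.413.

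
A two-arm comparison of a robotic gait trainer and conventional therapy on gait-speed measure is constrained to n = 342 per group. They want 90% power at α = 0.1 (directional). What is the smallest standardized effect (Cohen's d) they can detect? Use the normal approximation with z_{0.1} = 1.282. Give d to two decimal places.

For two independent groups of n = 342 each: d_min = (z_{α} + z_β)·√(2/n).
z-sum = 1.282 + 1.282 = 2.564.
d_min = 2.564 × √(2/342) = 2.564 × 0.0765 = 0.196.

d_min ≈ 0.20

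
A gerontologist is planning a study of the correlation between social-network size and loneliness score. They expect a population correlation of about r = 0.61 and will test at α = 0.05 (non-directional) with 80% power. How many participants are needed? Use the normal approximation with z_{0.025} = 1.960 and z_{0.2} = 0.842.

n = 19

Fisher's z: C = ½·ln((1+r)/(1−r)) = ½·ln(4.1282) = 0.7089.
n = ((z_{α/2} + z_β)/C)² + 3.
(1.960 + 0.842) / 0.7089 = 2.802 / 0.7089 = 3.953.
n = 3.953² + 3 = 15.62 + 3 = 18.6.
Round up.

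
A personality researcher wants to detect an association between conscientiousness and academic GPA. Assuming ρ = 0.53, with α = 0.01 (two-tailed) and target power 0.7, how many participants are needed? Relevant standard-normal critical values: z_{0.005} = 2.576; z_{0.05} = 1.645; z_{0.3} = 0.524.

Fisher's z: C = ½·ln((1+r)/(1−r)) = ½·ln(3.2553) = 0.5901.
n = ((z_{α/2} + z_β)/C)² + 3.
(2.576 + 0.524) / 0.5901 = 3.100 / 0.5901 = 5.253.
n = 5.253² + 3 = 27.60 + 3 = 30.6.
Round up.

n = 31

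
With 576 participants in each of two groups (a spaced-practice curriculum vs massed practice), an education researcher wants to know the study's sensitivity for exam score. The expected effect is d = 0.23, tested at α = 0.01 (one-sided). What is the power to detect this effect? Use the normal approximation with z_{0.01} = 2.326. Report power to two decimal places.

power ≈ 0.94

For two equal groups, power = Φ(d·√(n/2) − z_{α}).
d·√(n/2) = 0.23 × √(576/2) = 0.23 × 16.971 = 3.903.
z_β = 3.903 − 2.326 = 1.577.
Power = Φ(1.577) = 0.943.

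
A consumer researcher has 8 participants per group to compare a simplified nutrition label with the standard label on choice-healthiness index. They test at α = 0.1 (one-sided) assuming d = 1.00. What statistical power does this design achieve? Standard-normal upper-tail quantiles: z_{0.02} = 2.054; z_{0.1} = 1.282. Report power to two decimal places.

For two equal groups, power = Φ(d·√(n/2) − z_{α}).
d·√(n/2) = 1.00 × √(8/2) = 1.00 × 2.000 = 2.000.
z_β = 2.000 − 1.282 = 0.718.
Power = Φ(0.718) = 0.764.

power ≈ 0.76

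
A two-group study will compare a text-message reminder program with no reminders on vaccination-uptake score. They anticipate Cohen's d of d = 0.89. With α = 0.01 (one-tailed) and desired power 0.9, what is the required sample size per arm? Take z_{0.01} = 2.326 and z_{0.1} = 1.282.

n = 33 per group

For two independent groups with equal n: n = 2·((z_{α} + z_β) / d)².
z_{α} + z_β = 2.326 + 1.282 = 3.608.
n = 2 × (3.608 / 0.89)² = 2 × 4.054² = 2 × 16.43 = 32.9.
Round up to the next whole participant.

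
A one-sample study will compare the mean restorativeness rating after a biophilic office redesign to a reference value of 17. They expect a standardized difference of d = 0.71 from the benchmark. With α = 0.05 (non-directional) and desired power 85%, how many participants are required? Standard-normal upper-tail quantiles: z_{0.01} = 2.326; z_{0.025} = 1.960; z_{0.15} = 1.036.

For a one-sample test: n = ((z_{α/2} + z_β) / d)².
z_{α/2} + z_β = 1.960 + 1.036 = 2.996.
n = (2.996 / 0.71)² = 4.220² = 17.81.
Round up.

n = 18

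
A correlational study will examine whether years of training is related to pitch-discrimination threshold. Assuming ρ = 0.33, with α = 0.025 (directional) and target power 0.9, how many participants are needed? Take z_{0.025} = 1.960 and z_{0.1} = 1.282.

n = 93

Fisher's z: C = ½·ln((1+r)/(1−r)) = ½·ln(1.9851) = 0.3428.
n = ((z_{α} + z_β)/C)² + 3.
(1.960 + 1.282) / 0.3428 = 3.242 / 0.3428 = 9.457.
n = 9.457² + 3 = 89.44 + 3 = 92.4.
Round up.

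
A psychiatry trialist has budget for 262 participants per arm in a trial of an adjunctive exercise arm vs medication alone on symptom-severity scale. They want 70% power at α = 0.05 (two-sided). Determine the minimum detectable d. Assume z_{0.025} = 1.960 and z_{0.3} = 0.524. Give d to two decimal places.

For two independent groups of n = 262 each: d_min = (z_{α/2} + z_β)·√(2/n).
z-sum = 1.960 + 0.524 = 2.484.
d_min = 2.484 × √(2/262) = 2.484 × 0.0874 = 0.217.

d_min ≈ 0.22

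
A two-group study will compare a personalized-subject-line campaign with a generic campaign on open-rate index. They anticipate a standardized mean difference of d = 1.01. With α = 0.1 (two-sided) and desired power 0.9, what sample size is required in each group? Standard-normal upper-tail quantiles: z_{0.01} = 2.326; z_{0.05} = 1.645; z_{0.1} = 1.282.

n = 17 per group

For two independent groups with equal n: n = 2·((z_{α/2} + z_β) / d)².
z_{α/2} + z_β = 1.645 + 1.282 = 2.927.
n = 2 × (2.927 / 1.01)² = 2 × 2.898² = 2 × 8.40 = 16.8.
Round up to the next whole participant.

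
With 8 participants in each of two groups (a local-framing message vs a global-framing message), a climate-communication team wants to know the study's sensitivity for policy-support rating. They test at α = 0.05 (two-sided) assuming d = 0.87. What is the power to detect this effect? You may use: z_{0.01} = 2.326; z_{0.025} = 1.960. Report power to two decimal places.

For two equal groups, power = Φ(d·√(n/2) − z_{α/2}).
d·√(n/2) = 0.87 × √(8/2) = 0.87 × 2.000 = 1.740.
z_β = 1.740 − 1.960 = -0.220.
Power = Φ(-0.220) = 0.413.

power ≈ 0.41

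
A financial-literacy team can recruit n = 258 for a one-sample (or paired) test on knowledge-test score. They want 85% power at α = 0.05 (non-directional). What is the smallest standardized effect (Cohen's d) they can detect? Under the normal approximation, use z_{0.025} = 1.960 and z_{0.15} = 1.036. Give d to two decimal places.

d_min ≈ 0.19

For a single sample (or paired design) of n = 258: d_min = (z_{α/2} + z_β)/√n.
z-sum = 1.960 + 1.036 = 2.996.
d_min = 2.996 / √258 = 2.996 / 16.062 = 0.187.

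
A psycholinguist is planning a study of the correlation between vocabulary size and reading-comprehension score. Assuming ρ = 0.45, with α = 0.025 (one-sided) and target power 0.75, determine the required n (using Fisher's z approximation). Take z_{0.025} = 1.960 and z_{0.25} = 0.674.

Fisher's z: C = ½·ln((1+r)/(1−r)) = ½·ln(2.6364) = 0.4847.
n = ((z_{α} + z_β)/C)² + 3.
(1.960 + 0.674) / 0.4847 = 2.634 / 0.4847 = 5.434.
n = 5.434² + 3 = 29.53 + 3 = 32.5.
Round up.

n = 33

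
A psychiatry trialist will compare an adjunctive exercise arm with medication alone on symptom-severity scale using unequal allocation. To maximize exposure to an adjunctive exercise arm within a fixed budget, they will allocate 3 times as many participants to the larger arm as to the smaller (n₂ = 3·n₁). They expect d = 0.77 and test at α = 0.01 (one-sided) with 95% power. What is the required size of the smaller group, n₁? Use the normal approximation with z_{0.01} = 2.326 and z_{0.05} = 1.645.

With allocation ratio k = n₂/n₁ = 3, Var(x̄₁−x̄₂) = σ²(1/n₁ + 1/(k·n₁)) = σ²·(k+1)/(k·n₁).
So n₁ = (1 + 1/k)·((z_{α} + z_β)/d)² = 1.333 × (3.971/0.77)².
n₁ = 1.333 × 26.60 = 35.5.
Round up: n₁ = 36, giving n₂ = 3 × 36 = 108.

n₁ = 36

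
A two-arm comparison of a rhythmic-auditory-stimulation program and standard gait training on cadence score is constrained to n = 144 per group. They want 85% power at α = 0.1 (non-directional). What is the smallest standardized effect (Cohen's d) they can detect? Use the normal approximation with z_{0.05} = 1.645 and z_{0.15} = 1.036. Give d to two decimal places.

For two independent groups of n = 144 each: d_min = (z_{α/2} + z_β)·√(2/n).
z-sum = 1.645 + 1.036 = 2.681.
d_min = 2.681 × √(2/144) = 2.681 × 0.1179 = 0.316.

d_min ≈ 0.32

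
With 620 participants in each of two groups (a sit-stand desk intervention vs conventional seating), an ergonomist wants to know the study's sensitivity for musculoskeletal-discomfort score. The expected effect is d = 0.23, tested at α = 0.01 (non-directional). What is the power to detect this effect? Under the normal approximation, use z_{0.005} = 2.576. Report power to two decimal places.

For two equal groups, power = Φ(d·√(n/2) − z_{α/2}).
d·√(n/2) = 0.23 × √(620/2) = 0.23 × 17.607 = 4.050.
z_β = 4.050 − 2.576 = 1.474.
Power = Φ(1.474) = 0.930.

power ≈ 0.93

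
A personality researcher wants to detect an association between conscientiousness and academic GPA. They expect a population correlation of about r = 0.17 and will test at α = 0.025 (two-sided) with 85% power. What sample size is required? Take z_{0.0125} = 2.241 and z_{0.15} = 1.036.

n = 368

Fisher's z: C = ½·ln((1+r)/(1−r)) = ½·ln(1.4096) = 0.1717.
n = ((z_{α/2} + z_β)/C)² + 3.
(2.241 + 1.036) / 0.1717 = 3.277 / 0.1717 = 19.086.
n = 19.086² + 3 = 364.26 + 3 = 367.3.
Round up.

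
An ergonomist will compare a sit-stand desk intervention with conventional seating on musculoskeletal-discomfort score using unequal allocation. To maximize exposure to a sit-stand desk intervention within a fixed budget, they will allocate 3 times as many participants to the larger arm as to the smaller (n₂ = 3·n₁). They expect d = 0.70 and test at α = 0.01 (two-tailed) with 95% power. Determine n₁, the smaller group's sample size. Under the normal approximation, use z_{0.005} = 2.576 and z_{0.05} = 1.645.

n₁ = 49

With allocation ratio k = n₂/n₁ = 3, Var(x̄₁−x̄₂) = σ²(1/n₁ + 1/(k·n₁)) = σ²·(k+1)/(k·n₁).
So n₁ = (1 + 1/k)·((z_{α/2} + z_β)/d)² = 1.333 × (4.221/0.70)².
n₁ = 1.333 × 36.36 = 48.5.
Round up: n₁ = 49, giving n₂ = 3 × 49 = 147.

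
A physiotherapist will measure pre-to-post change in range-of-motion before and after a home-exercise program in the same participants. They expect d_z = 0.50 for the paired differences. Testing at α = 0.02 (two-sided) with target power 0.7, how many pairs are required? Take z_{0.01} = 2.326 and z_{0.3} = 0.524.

n = 33 pairs

For a paired (one-sample on differences) test: n = ((z_{α/2} + z_β) / d)².
z_{α/2} + z_β = 2.326 + 0.524 = 2.850.
n = (2.850 / 0.50)² = 5.700² = 32.49.
Round up.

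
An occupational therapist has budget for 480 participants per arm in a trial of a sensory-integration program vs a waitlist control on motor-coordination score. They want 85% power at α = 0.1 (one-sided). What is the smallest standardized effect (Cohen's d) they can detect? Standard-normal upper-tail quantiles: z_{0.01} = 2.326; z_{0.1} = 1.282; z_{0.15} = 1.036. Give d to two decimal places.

For two independent groups of n = 480 each: d_min = (z_{α} + z_β)·√(2/n).
z-sum = 1.282 + 1.036 = 2.318.
d_min = 2.318 × √(2/480) = 2.318 × 0.0645 = 0.150.

d_min ≈ 0.15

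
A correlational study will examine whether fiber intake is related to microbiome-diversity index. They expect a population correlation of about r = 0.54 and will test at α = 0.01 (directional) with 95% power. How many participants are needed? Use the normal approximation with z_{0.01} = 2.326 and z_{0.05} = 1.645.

n = 47

Fisher's z: C = ½·ln((1+r)/(1−r)) = ½·ln(3.3478) = 0.6042.
n = ((z_{α} + z_β)/C)² + 3.
(2.326 + 1.645) / 0.6042 = 3.971 / 0.6042 = 6.572.
n = 6.572² + 3 = 43.20 + 3 = 46.2.
Round up.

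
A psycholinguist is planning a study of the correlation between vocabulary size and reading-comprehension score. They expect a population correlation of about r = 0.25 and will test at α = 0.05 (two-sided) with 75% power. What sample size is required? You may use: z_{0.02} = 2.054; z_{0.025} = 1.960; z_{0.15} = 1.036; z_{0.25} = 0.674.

n = 110

Fisher's z: C = ½·ln((1+r)/(1−r)) = ½·ln(1.6667) = 0.2554.
n = ((z_{α/2} + z_β)/C)² + 3.
(1.960 + 0.674) / 0.2554 = 2.634 / 0.2554 = 10.313.
n = 10.313² + 3 = 106.36 + 3 = 109.4.
Round up.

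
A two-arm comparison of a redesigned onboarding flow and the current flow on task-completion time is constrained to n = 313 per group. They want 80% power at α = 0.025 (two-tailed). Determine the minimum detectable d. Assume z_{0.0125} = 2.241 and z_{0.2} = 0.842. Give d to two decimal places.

d_min ≈ 0.25

For two independent groups of n = 313 each: d_min = (z_{α/2} + z_β)·√(2/n).
z-sum = 2.241 + 0.842 = 3.083.
d_min = 3.083 × √(2/313) = 3.083 × 0.0799 = 0.246.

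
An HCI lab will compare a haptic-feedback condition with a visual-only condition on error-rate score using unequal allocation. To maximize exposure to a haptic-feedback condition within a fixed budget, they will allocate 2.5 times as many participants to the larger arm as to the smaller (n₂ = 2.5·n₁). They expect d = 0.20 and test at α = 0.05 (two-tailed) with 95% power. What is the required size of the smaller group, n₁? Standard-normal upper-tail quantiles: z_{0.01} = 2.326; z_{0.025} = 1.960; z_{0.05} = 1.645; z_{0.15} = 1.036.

n₁ = 455

With allocation ratio k = n₂/n₁ = 2.5, Var(x̄₁−x̄₂) = σ²(1/n₁ + 1/(k·n₁)) = σ²·(k+1)/(k·n₁).
So n₁ = (1 + 1/k)·((z_{α/2} + z_β)/d)² = 1.400 × (3.605/0.20)².
n₁ = 1.400 × 324.90 = 454.9.
Round up: n₁ = 455, giving n₂ = ⌈2.5 × 455⌉ = ⌈1137.5⌉ = 1138.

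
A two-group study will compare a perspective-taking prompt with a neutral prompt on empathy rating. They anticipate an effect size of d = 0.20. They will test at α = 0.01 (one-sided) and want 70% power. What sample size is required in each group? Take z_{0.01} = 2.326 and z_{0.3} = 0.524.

For two independent groups with equal n: n = 2·((z_{α} + z_β) / d)².
z_{α} + z_β = 2.326 + 0.524 = 2.850.
n = 2 × (2.850 / 0.20)² = 2 × 14.250² = 2 × 203.06 = 406.1.
Round up to the next whole participant.

n = 407 per group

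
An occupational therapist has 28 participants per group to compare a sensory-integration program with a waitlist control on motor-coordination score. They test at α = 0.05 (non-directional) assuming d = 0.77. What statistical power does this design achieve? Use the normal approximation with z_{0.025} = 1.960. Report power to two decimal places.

For two equal groups, power = Φ(d·√(n/2) − z_{α/2}).
d·√(n/2) = 0.77 × √(28/2) = 0.77 × 3.742 = 2.881.
z_β = 2.881 − 1.960 = 0.921.
Power = Φ(0.921) = 0.821.

power ≈ 0.82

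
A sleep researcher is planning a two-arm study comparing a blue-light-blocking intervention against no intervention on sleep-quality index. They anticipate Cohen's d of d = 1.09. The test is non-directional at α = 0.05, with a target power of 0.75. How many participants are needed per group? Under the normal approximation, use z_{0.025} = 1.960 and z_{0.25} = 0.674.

n = 12 per group

For two independent groups with equal n: n = 2·((z_{α/2} + z_β) / d)².
z_{α/2} + z_β = 1.960 + 0.674 = 2.634.
n = 2 × (2.634 / 1.09)² = 2 × 2.417² = 2 × 5.84 = 11.7.
Round up to the next whole participant.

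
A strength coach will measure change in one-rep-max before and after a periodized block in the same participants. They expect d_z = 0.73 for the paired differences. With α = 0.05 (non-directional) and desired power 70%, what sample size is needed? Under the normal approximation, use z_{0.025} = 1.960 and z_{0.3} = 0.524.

For a paired (one-sample on differences) test: n = ((z_{α/2} + z_β) / d)².
z_{α/2} + z_β = 1.960 + 0.524 = 2.484.
n = (2.484 / 0.73)² = 3.403² = 11.58.
Round up.

n = 12 pairs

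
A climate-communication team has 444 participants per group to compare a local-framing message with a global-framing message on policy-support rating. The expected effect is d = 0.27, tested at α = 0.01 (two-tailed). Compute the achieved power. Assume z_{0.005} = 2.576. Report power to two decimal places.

For two equal groups, power = Φ(d·√(n/2) − z_{α/2}).
d·√(n/2) = 0.27 × √(444/2) = 0.27 × 14.900 = 4.023.
z_β = 4.023 − 2.576 = 1.447.
Power = Φ(1.447) = 0.926.

power ≈ 0.93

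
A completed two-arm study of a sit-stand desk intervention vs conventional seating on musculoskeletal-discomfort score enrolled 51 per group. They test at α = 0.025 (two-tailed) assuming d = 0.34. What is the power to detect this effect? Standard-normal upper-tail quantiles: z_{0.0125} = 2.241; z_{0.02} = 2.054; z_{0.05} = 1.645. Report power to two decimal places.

For two equal groups, power = Φ(d·√(n/2) − z_{α/2}).
d·√(n/2) = 0.34 × √(51/2) = 0.34 × 5.050 = 1.717.
z_β = 1.717 − 2.241 = -0.524.
Power = Φ(-0.524) = 0.300.

power ≈ 0.30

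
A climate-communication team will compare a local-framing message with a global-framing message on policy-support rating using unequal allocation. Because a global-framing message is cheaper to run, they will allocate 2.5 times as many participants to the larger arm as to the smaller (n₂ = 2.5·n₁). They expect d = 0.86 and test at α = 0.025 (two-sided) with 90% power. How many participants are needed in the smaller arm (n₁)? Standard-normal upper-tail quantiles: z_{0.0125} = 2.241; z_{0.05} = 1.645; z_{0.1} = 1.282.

n₁ = 24

With allocation ratio k = n₂/n₁ = 2.5, Var(x̄₁−x̄₂) = σ²(1/n₁ + 1/(k·n₁)) = σ²·(k+1)/(k·n₁).
So n₁ = (1 + 1/k)·((z_{α/2} + z_β)/d)² = 1.400 × (3.523/0.86)².
n₁ = 1.400 × 16.78 = 23.5.
Round up: n₁ = 24, giving n₂ = 2.5 × 24 = 60.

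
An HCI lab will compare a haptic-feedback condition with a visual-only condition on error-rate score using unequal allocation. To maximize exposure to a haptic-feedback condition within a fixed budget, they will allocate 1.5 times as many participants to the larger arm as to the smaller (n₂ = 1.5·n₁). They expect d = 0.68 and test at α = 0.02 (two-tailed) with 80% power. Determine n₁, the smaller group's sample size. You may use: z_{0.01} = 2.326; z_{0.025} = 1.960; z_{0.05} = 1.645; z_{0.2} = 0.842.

n₁ = 37

With allocation ratio k = n₂/n₁ = 1.5, Var(x̄₁−x̄₂) = σ²(1/n₁ + 1/(k·n₁)) = σ²·(k+1)/(k·n₁).
So n₁ = (1 + 1/k)·((z_{α/2} + z_β)/d)² = 1.667 × (3.168/0.68)².
n₁ = 1.667 × 21.70 = 36.2.
Round up: n₁ = 37, giving n₂ = ⌈1.5 × 37⌉ = ⌈55.5⌉ = 56.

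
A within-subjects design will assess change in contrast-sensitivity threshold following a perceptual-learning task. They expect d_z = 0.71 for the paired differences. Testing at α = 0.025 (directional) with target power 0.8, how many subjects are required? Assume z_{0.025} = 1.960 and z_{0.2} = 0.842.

For a paired (one-sample on differences) test: n = ((z_{α} + z_β) / d)².
z_{α} + z_β = 1.960 + 0.842 = 2.802.
n = (2.802 / 0.71)² = 3.946² = 15.57.
Round up.

n = 16 pairs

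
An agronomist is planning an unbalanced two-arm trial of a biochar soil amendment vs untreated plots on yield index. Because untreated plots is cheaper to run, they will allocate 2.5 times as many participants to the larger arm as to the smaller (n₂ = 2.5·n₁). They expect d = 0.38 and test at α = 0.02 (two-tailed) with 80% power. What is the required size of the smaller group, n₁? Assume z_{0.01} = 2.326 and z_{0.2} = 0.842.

n₁ = 98

With allocation ratio k = n₂/n₁ = 2.5, Var(x̄₁−x̄₂) = σ²(1/n₁ + 1/(k·n₁)) = σ²·(k+1)/(k·n₁).
So n₁ = (1 + 1/k)·((z_{α/2} + z_β)/d)² = 1.400 × (3.168/0.38)².
n₁ = 1.400 × 69.50 = 97.3.
Round up: n₁ = 98, giving n₂ = 2.5 × 98 = 245.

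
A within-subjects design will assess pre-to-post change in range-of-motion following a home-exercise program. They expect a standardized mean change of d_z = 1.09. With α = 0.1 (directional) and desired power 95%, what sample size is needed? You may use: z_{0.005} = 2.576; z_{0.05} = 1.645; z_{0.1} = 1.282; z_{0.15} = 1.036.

For a paired (one-sample on differences) test: n = ((z_{α} + z_β) / d)².
z_{α} + z_β = 1.282 + 1.645 = 2.927.
n = (2.927 / 1.09)² = 2.685² = 7.21.
Round up.

n = 8 pairs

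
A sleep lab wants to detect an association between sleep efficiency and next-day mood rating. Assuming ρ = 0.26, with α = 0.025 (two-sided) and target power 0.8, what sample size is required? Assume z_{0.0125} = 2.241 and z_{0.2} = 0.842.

n = 138

Fisher's z: C = ½·ln((1+r)/(1−r)) = ½·ln(1.7027) = 0.2661.
n = ((z_{α/2} + z_β)/C)² + 3.
(2.241 + 0.842) / 0.2661 = 3.083 / 0.2661 = 11.586.
n = 11.586² + 3 = 134.23 + 3 = 137.2.
Round up.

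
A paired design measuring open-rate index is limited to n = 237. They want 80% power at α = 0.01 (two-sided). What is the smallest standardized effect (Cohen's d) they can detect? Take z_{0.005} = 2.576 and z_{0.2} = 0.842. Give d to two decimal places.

d_min ≈ 0.22

For a single sample (or paired design) of n = 237: d_min = (z_{α/2} + z_β)/√n.
z-sum = 2.576 + 0.842 = 3.418.
d_min = 3.418 / √237 = 3.418 / 15.395 = 0.222.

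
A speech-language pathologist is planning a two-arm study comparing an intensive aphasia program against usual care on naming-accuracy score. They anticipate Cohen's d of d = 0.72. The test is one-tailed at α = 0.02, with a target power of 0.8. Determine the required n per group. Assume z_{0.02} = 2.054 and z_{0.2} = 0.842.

n = 33 per group

For two independent groups with equal n: n = 2·((z_{α} + z_β) / d)².
z_{α} + z_β = 2.054 + 0.842 = 2.896.
n = 2 × (2.896 / 0.72)² = 2 × 4.022² = 2 × 16.18 = 32.4.
Round up to the next whole participant.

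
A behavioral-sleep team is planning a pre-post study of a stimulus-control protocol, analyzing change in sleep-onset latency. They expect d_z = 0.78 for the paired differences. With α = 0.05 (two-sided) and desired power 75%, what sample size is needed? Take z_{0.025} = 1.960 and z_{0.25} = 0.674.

n = 12 pairs

For a paired (one-sample on differences) test: n = ((z_{α/2} + z_β) / d)².
z_{α/2} + z_β = 1.960 + 0.674 = 2.634.
n = (2.634 / 0.78)² = 3.377² = 11.40.
Round up.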